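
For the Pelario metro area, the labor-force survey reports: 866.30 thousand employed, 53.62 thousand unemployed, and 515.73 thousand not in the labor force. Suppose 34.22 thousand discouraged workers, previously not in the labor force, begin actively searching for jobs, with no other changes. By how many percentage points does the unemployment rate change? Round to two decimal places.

Initially, labor force = 866.30 + 53.62 = 919.92 thousand, so u = 53.62/919.92 = 5.83%.
After the change, unemployed and labor force both rise by 34.22 → E = 866.30, U = 87.84, labor force = 954.14 thousand.
New unemployment rate = 87.84 / 954.14 = 9.21%.
Change = 9.21% − 5.83% = +3.38 percentage points.

The unemployment rate changes by +3.38 percentage points.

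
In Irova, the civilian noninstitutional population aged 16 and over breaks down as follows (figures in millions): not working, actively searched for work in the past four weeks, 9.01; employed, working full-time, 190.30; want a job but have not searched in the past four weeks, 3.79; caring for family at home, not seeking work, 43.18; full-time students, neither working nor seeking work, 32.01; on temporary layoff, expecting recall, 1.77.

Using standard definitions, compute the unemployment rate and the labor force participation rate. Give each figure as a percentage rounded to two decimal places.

Unemployment rate ≈ 5.36%; labor force participation rate ≈ 71.80%.

Employed = 190.30 million.
Unemployed = 9.01 + 1.77 = 10.78 million (jobless and actively searching, or on temporary layoff).
Labor force = 190.30 + 10.78 = 201.08 million.
Not in labor force = 3.79 + 43.18 + 32.01 = 78.98 million (those not working and not actively searching are outside the labor force — including those who want a job but have given up searching).
Civilian working-age population = 201.08 + 78.98 = 280.06 million.
Unemployment rate = 10.78 / 201.08 = 5.36%.
Labor force participation rate = 201.08 / 280.06 = 71.80%.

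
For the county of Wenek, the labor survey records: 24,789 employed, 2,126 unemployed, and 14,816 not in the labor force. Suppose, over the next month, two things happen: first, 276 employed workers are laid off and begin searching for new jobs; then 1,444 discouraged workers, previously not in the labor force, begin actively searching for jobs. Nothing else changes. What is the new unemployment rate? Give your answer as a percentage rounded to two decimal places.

New unemployment rate ≈ 13.56%.

Initially, labor force = 24,789 + 2,126 = 26,915, so u = 2,126/26,915 = 7.90%.
After the first change, employed falls and unemployed rises by 276; labor force unchanged → E = 24,513, U = 2,402, labor force = 26,915.
After the second change, unemployed and labor force both rise by 1,444 → E = 24,513, U = 3,846, labor force = 28,359.
New unemployment rate = 3,846 / 28,359 = 13.56%.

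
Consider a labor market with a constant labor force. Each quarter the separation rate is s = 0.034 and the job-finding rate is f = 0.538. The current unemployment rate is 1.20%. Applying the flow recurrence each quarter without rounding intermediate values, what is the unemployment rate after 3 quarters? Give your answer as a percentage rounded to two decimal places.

Unemployment rate after three quarters ≈ 5.57%.

With a fixed labor force, u_{t+1} = u_t + s·(1−u_t) − f·u_t = u_t·(1−s−f) + s.
Here 1−s−f = 0.428 and s = 0.034.
u_1 = 0.012000 × 0.428 + 0.034 = 0.039136.
u_2 = 0.039136 × 0.428 + 0.034 = 0.050750.
u_3 = 0.050750 × 0.428 + 0.034 = 0.055721.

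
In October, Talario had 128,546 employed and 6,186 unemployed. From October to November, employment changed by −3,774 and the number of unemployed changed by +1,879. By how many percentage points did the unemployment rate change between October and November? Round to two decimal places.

The unemployment rate changed by +1.48 percentage points.

October: labor force = 128,546 + 6,186 = 134,732; u = 6,186/134,732 = 4.59%.
November: labor force = 124,772 + 8,065 = 132,837; u = 8,065/132,837 = 6.07%.
Change = 6.07% − 4.59% = +1.48 pp.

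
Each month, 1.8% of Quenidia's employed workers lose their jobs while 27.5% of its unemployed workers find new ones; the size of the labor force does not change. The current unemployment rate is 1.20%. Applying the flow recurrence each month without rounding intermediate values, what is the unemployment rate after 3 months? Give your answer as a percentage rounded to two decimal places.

Unemployment rate after three months ≈ 4.40%.

With a fixed labor force, u_{t+1} = u_t + s·(1−u_t) − f·u_t = u_t·(1−s−f) + s.
Here 1−s−f = 0.707 and s = 0.018.
u_1 = 0.012000 × 0.707 + 0.018 = 0.026484.
u_2 = 0.026484 × 0.707 + 0.018 = 0.036724.
u_3 = 0.036724 × 0.707 + 0.018 = 0.043964.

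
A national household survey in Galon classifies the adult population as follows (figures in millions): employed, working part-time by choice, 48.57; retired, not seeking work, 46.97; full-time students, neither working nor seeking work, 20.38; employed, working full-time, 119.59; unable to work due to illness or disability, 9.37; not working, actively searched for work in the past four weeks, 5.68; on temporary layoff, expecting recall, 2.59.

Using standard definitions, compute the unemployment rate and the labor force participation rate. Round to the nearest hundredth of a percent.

Employed = 48.57 + 119.59 = 168.16 million.
Unemployed = 5.68 + 2.59 = 8.27 million (jobless and actively searching, or on temporary layoff).
Labor force = 168.16 + 8.27 = 176.43 million.
Not in labor force = 46.97 + 20.38 + 9.37 = 76.72 million (those not working and not actively searching are outside the labor force).
Civilian working-age population = 176.43 + 76.72 = 253.15 million.
Unemployment rate = 8.27 / 176.43 = 4.69%.
Labor force participation rate = 176.43 / 253.15 = 69.69%.

Unemployment rate ≈ 4.69%; labor force participation rate ≈ 69.69%.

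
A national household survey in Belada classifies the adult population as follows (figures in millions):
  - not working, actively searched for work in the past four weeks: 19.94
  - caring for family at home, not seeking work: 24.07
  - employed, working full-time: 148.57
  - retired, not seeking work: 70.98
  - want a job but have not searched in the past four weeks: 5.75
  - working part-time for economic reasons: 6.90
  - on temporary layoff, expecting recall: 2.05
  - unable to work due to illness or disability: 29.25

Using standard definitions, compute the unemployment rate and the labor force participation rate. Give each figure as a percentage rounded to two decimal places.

Unemployment rate ≈ 12.39%; labor force participation rate ≈ 57.71%.

Employed = 148.57 + 6.90 = 155.47 million (anyone who worked, including part-time for economic reasons, counts as employed).
Unemployed = 19.94 + 2.05 = 21.99 million (jobless and actively searching, or on temporary layoff).
Labor force = 155.47 + 21.99 = 177.46 million.
Not in labor force = 24.07 + 70.98 + 5.75 + 29.25 = 130.05 million (those not working and not actively searching are outside the labor force — including those who want a job but have given up searching).
Civilian working-age population = 177.46 + 130.05 = 307.51 million.
Unemployment rate = 21.99 / 177.46 = 12.39%.
Labor force participation rate = 177.46 / 307.51 = 57.71%.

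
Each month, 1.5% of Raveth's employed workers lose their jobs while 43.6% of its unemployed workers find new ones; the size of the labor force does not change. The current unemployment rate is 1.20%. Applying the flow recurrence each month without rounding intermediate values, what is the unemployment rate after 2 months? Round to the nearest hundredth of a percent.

With a fixed labor force, u_{t+1} = u_t + s·(1−u_t) − f·u_t = u_t·(1−s−f) + s.
Here 1−s−f = 0.549 and s = 0.015.
u_1 = 0.012000 × 0.549 + 0.015 = 0.021588.
u_2 = 0.021588 × 0.549 + 0.015 = 0.026852.

Unemployment rate after two months ≈ 2.69%.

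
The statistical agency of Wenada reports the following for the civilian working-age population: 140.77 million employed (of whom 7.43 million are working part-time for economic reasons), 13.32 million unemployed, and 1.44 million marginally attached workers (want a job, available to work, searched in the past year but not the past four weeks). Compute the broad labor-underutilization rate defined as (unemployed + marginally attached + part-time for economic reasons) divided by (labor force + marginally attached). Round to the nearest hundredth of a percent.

Labor force = 140.77 + 13.32 = 154.09 million.
Numerator = 13.32 + 1.44 + 7.43 = 22.19 million.
Denominator = 154.09 + 1.44 = 155.53 million.
Broad rate = 22.19 / 155.53 = 14.27%.

Broad underutilization rate ≈ 14.27%.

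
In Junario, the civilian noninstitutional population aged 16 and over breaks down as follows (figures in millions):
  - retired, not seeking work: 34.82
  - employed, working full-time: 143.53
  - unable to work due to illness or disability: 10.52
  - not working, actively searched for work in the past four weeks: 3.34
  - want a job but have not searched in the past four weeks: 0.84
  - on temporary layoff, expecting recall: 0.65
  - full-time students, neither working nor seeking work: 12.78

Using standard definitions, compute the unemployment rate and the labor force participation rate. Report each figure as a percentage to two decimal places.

Employed = 143.53 million.
Unemployed = 3.34 + 0.65 = 3.99 million (jobless and actively searching, or on temporary layoff).
Labor force = 143.53 + 3.99 = 147.52 million.
Not in labor force = 34.82 + 10.52 + 0.84 + 12.78 = 58.96 million (those not working and not actively searching are outside the labor force — including those who want a job but have given up searching).
Civilian working-age population = 147.52 + 58.96 = 206.48 million.
Unemployment rate = 3.99 / 147.52 = 2.70%.
Labor force participation rate = 147.52 / 206.48 = 71.45%.

Unemployment rate ≈ 2.70%; labor force participation rate ≈ 71.45%.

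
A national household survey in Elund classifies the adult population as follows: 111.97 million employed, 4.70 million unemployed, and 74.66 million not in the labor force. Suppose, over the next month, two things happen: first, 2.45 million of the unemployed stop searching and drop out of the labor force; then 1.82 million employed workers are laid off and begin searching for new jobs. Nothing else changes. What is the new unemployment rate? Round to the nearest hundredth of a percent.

New unemployment rate ≈ 3.56%.

Initially, labor force = 111.97 + 4.70 = 116.67 million, so u = 4.70/116.67 = 4.03%.
After the first change, unemployed and labor force both fall by 2.45 → E = 111.97, U = 2.25, labor force = 114.22 million.
After the second change, employed falls and unemployed rises by 1.82; labor force unchanged → E = 110.15, U = 4.07, labor force = 114.22 million.
New unemployment rate = 4.07 / 114.22 = 3.56%.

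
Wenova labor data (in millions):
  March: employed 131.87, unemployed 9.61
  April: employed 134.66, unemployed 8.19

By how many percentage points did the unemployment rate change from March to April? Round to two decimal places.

The unemployment rate changed by −1.06 percentage points.

March: labor force = 131.87 + 9.61 = 141.48; u = 9.61/141.48 = 6.79%.
April: labor force = 134.66 + 8.19 = 142.85; u = 8.19/142.85 = 5.73%.
Change = 5.73% − 6.79% = −1.06 pp.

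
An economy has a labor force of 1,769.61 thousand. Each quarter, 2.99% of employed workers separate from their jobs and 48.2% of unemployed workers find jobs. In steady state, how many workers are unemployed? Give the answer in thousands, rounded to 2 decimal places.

About 103.36 thousand are unemployed in steady state.

Steady-state unemployment rate u* = s/(s+f) = 2.99/(2.99+48.2) = 0.058410.
Unemployed = u* × labor force = 0.058410 × 1,769.61 ≈ 103.36 thousand.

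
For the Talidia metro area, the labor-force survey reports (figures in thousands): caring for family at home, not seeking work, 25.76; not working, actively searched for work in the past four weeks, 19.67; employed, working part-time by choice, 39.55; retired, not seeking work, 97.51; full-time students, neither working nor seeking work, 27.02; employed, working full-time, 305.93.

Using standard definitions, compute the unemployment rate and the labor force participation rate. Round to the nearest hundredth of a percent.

Employed = 39.55 + 305.93 = 345.48 thousand.
Unemployed = 19.67 thousand.
Labor force = 345.48 + 19.67 = 365.15 thousand.
Not in labor force = 25.76 + 97.51 + 27.02 = 150.29 thousand (those not working and not actively searching are outside the labor force).
Civilian working-age population = 365.15 + 150.29 = 515.44 thousand.
Unemployment rate = 19.67 / 365.15 = 5.39%.
Labor force participation rate = 365.15 / 515.44 = 70.84%.

Unemployment rate ≈ 5.39%; labor force participation rate ≈ 70.84%.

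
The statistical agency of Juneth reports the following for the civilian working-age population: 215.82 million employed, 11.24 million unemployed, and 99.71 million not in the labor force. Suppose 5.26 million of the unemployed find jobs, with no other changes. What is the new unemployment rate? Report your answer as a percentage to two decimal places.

Initially, labor force = 215.82 + 11.24 = 227.06 million, so u = 11.24/227.06 = 4.95%.
After the change, unemployed falls and employed rises by 5.26; labor force unchanged → E = 221.08, U = 5.98, labor force = 227.06 million.
New unemployment rate = 5.98 / 227.06 = 2.63%.

New unemployment rate ≈ 2.63%.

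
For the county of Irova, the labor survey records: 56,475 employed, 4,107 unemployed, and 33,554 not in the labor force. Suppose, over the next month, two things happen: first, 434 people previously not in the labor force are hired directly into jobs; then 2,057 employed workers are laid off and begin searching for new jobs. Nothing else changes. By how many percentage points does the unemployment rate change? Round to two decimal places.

The unemployment rate changes by +3.32 percentage points.

Initially, labor force = 56,475 + 4,107 = 60,582, so u = 4,107/60,582 = 6.78%.
After the first change, employed and labor force both rise by 434; unemployed unchanged → E = 56,909, U = 4,107, labor force = 61,016.
After the second change, employed falls and unemployed rises by 2,057; labor force unchanged → E = 54,852, U = 6,164, labor force = 61,016.
New unemployment rate = 6,164 / 61,016 = 10.10%.
Change = 10.10% − 6.78% = +3.32 percentage points.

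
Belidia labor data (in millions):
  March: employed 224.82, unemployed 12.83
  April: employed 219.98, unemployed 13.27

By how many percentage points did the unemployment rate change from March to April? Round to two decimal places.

March: labor force = 224.82 + 12.83 = 237.65; u = 12.83/237.65 = 5.40%.
April: labor force = 219.98 + 13.27 = 233.25; u = 13.27/233.25 = 5.69%.
Change = 5.69% − 5.40% = +0.29 pp.

The unemployment rate changed by +0.29 percentage points.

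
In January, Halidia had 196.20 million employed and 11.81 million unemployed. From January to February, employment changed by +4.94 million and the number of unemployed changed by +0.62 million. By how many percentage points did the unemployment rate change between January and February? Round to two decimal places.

The unemployment rate changed by +0.14 percentage points.

January: labor force = 196.20 + 11.81 = 208.01; u = 11.81/208.01 = 5.68%.
February: labor force = 201.14 + 12.43 = 213.57; u = 12.43/213.57 = 5.82%.
Change = 5.82% − 5.68% = +0.14 pp.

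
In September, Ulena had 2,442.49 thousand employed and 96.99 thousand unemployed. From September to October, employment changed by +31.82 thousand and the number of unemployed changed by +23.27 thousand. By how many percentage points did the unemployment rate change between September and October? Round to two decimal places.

The unemployment rate changed by +0.82 percentage points.

September: labor force = 2,442.49 + 96.99 = 2,539.48; u = 96.99/2,539.48 = 3.82%.
October: labor force = 2,474.31 + 120.26 = 2,594.57; u = 120.26/2,594.57 = 4.64%.
Change = 4.64% − 3.82% = +0.82 pp.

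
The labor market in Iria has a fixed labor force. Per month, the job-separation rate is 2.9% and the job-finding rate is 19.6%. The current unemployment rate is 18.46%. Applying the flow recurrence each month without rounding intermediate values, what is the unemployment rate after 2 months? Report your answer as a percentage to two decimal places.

With a fixed labor force, u_{t+1} = u_t + s·(1−u_t) − f·u_t = u_t·(1−s−f) + s.
Here 1−s−f = 0.775 and s = 0.029.
u_1 = 0.184600 × 0.775 + 0.029 = 0.172065.
u_2 = 0.172065 × 0.775 + 0.029 = 0.162350.

Unemployment rate after two months ≈ 16.24%.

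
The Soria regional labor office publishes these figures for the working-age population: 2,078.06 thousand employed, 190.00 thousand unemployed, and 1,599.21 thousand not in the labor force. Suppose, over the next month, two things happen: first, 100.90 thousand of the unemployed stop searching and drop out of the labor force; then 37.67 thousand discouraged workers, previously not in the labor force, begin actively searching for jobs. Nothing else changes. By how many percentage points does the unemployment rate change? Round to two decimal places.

The unemployment rate changes by −2.63 percentage points.

Initially, labor force = 2,078.06 + 190.00 = 2,268.06 thousand, so u = 190.00/2,268.06 = 8.38%.
After the first change, unemployed and labor force both fall by 100.90 → E = 2,078.06, U = 89.10, labor force = 2,167.16 thousand.
After the second change, unemployed and labor force both rise by 37.67 → E = 2,078.06, U = 126.77, labor force = 2,204.83 thousand.
New unemployment rate = 126.77 / 2,204.83 = 5.75%.
Change = 5.75% − 8.38% = −2.63 percentage points.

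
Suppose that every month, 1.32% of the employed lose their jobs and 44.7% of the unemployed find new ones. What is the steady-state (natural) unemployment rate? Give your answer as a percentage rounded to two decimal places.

At steady state the flows balance: s·E = f·U, so U/(E+U) = s/(s+f).
u* = 1.32 / (1.32 + 44.7) = 1.32 / 46.02 = 2.87%.

Steady-state unemployment rate ≈ 2.87%.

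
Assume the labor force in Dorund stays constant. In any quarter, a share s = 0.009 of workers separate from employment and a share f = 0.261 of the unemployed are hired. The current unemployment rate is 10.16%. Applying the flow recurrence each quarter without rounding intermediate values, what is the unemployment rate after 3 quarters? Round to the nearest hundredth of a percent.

With a fixed labor force, u_{t+1} = u_t + s·(1−u_t) − f·u_t = u_t·(1−s−f) + s.
Here 1−s−f = 0.730 and s = 0.009.
u_1 = 0.101600 × 0.730 + 0.009 = 0.083168.
u_2 = 0.083168 × 0.730 + 0.009 = 0.069713.
u_3 = 0.069713 × 0.730 + 0.009 = 0.059890.

Unemployment rate after three quarters ≈ 5.99%.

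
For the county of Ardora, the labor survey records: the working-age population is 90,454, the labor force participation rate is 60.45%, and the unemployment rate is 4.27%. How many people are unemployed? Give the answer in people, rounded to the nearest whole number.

Labor force = 0.6045 × 90,454 = 54,679.
Unemployed = 0.0427 × 54,679 ≈ 2,335.

About 2,335 are unemployed.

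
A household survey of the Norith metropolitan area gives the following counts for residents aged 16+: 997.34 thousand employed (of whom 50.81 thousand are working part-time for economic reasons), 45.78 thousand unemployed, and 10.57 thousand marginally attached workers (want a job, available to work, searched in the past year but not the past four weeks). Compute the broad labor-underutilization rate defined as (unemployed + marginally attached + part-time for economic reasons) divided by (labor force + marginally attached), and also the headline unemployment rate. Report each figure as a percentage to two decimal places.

Labor force = 997.34 + 45.78 = 1,043.12 thousand.
Numerator = 45.78 + 10.57 + 50.81 = 107.16 thousand.
Denominator = 1,043.12 + 10.57 = 1,053.69 thousand.
Broad rate = 107.16 / 1,053.69 = 10.17%.
Headline unemployment rate = 45.78 / 1,043.12 = 4.39%.

Broad underutilization rate ≈ 10.17%; headline unemployment rate ≈ 4.39%.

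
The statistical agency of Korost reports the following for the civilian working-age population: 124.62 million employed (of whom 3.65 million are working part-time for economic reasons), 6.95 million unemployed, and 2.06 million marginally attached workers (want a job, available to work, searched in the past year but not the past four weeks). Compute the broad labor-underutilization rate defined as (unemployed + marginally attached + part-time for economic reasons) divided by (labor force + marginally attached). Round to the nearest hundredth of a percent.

Labor force = 124.62 + 6.95 = 131.57 million.
Numerator = 6.95 + 2.06 + 3.65 = 12.66 million.
Denominator = 131.57 + 2.06 = 133.63 million.
Broad rate = 12.66 / 133.63 = 9.47%.

Broad underutilization rate ≈ 9.47%.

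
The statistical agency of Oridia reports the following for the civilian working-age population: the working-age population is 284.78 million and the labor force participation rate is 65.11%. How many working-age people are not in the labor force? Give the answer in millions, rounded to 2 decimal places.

Share not in the labor force = 1 − 0.6511 = 0.3489.
Not in labor force = 0.3489 × 284.78 ≈ 99.36 million.

About 99.36 million are not in the labor force.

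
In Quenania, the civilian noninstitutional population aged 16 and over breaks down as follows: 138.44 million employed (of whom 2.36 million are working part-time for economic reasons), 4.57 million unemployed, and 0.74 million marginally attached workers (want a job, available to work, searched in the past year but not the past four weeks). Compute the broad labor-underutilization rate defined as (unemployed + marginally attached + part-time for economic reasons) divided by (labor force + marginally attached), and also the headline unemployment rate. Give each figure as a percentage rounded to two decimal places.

Labor force = 138.44 + 4.57 = 143.01 million.
Numerator = 4.57 + 0.74 + 2.36 = 7.67 million.
Denominator = 143.01 + 0.74 = 143.75 million.
Broad rate = 7.67 / 143.75 = 5.34%.
Headline unemployment rate = 4.57 / 143.01 = 3.20%.

Broad underutilization rate ≈ 5.34%; headline unemployment rate ≈ 3.20%.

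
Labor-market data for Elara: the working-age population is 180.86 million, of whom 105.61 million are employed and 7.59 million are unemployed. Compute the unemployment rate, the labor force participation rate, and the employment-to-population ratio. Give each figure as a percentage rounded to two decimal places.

Unemployment rate ≈ 6.70%; labor force participation rate ≈ 62.59%; employment-population ratio ≈ 58.39%.

Labor force = employed + unemployed = 105.61 + 7.59 = 113.20 million.
Unemployment rate = 7.59 / 113.20 = 6.70%.
Labor force participation rate = 113.20 / 180.86 = 62.59%.
Employment-population ratio = 105.61 / 180.86 = 58.39%.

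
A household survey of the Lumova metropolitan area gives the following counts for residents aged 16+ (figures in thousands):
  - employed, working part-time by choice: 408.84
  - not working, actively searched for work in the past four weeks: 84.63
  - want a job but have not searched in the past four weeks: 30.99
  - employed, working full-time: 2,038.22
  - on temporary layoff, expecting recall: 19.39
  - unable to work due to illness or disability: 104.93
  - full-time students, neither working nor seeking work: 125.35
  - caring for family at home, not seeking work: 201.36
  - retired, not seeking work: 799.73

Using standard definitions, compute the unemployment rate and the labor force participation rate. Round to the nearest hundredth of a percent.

Unemployment rate ≈ 4.08%; labor force participation rate ≈ 66.90%.

Employed = 408.84 + 2,038.22 = 2,447.06 thousand.
Unemployed = 84.63 + 19.39 = 104.02 thousand (jobless and actively searching, or on temporary layoff).
Labor force = 2,447.06 + 104.02 = 2,551.08 thousand.
Not in labor force = 30.99 + 104.93 + 125.35 + 201.36 + 799.73 = 1,262.36 thousand (those not working and not actively searching are outside the labor force — including those who want a job but have given up searching).
Civilian working-age population = 2,551.08 + 1,262.36 = 3,813.44 thousand.
Unemployment rate = 104.02 / 2,551.08 = 4.08%.
Labor force participation rate = 2,551.08 / 3,813.44 = 66.90%.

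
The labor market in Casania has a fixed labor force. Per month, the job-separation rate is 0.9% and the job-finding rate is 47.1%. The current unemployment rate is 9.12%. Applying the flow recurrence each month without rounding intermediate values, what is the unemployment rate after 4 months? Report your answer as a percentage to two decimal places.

Unemployment rate after four months ≈ 2.40%.

With a fixed labor force, u_{t+1} = u_t + s·(1−u_t) − f·u_t = u_t·(1−s−f) + s.
Here 1−s−f = 0.520 and s = 0.009.
u_1 = 0.091200 × 0.520 + 0.009 = 0.056424.
u_2 = 0.056424 × 0.520 + 0.009 = 0.038340.
u_3 = 0.038340 × 0.520 + 0.009 = 0.028937.
u_4 = 0.028937 × 0.520 + 0.009 = 0.024047.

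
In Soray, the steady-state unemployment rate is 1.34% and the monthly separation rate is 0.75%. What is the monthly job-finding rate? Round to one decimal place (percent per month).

From u* = s/(s+f): f = s·(1−u)/u.
f = 0.75 × (1 − 0.0134) / 0.0134 = 0.7399 / 0.0134 ≈ 55.2% per month.

Job-finding rate ≈ 55.2% per month.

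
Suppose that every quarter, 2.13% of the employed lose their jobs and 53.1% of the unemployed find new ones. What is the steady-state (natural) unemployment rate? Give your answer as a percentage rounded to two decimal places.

At steady state the flows balance: s·E = f·U, so U/(E+U) = s/(s+f).
u* = 2.13 / (2.13 + 53.1) = 2.13 / 55.23 = 3.86%.

Steady-state unemployment rate ≈ 3.86%.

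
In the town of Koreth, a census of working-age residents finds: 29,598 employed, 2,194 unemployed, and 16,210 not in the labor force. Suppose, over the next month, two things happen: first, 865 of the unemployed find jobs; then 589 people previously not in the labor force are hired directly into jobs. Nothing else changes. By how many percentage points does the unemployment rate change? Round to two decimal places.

The unemployment rate changes by −2.80 percentage points.

Initially, labor force = 29,598 + 2,194 = 31,792, so u = 2,194/31,792 = 6.90%.
After the first change, unemployed falls and employed rises by 865; labor force unchanged → E = 30,463, U = 1,329, labor force = 31,792.
After the second change, employed and labor force both rise by 589; unemployed unchanged → E = 31,052, U = 1,329, labor force = 32,381.
New unemployment rate = 1,329 / 32,381 = 4.10%.
Change = 4.10% − 6.90% = −2.80 percentage points.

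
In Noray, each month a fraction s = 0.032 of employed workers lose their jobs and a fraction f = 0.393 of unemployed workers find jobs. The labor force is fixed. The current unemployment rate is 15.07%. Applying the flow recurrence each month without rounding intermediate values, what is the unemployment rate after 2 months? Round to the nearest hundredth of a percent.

With a fixed labor force, u_{t+1} = u_t + s·(1−u_t) − f·u_t = u_t·(1−s−f) + s.
Here 1−s−f = 0.575 and s = 0.032.
u_1 = 0.150700 × 0.575 + 0.032 = 0.118652.
u_2 = 0.118652 × 0.575 + 0.032 = 0.100225.

Unemployment rate after two months ≈ 10.02%.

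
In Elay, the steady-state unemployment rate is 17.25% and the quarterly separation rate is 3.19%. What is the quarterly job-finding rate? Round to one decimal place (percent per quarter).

Job-finding rate ≈ 15.3% per quarter.

From u* = s/(s+f): f = s·(1−u)/u.
f = 3.19 × (1 − 0.1725) / 0.1725 = 2.6397 / 0.1725 ≈ 15.3% per quarter.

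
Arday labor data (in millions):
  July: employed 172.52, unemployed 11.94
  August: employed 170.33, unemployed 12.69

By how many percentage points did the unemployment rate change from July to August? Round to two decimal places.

July: labor force = 172.52 + 11.94 = 184.46; u = 11.94/184.46 = 6.47%.
August: labor force = 170.33 + 12.69 = 183.02; u = 12.69/183.02 = 6.93%.
Change = 6.93% − 6.47% = +0.46 pp.

The unemployment rate changed by +0.46 percentage points.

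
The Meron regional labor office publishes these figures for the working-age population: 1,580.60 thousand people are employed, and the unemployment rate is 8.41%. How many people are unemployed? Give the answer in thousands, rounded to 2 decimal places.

Let U be the number unemployed. The labor force is E + U, and U/(E+U) = 0.0841.
So U = 0.0841 × 1,580.60 / (1 − 0.0841) = 132.9285 / 0.9159 ≈ 145.13 thousand.

About 145.13 thousand are unemployed.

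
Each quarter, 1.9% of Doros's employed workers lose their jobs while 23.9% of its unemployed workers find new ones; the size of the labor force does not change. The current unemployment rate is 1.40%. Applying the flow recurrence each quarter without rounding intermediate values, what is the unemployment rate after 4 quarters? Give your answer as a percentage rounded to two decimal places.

With a fixed labor force, u_{t+1} = u_t + s·(1−u_t) − f·u_t = u_t·(1−s−f) + s.
Here 1−s−f = 0.742 and s = 0.019.
u_1 = 0.014000 × 0.742 + 0.019 = 0.029388.
u_2 = 0.029388 × 0.742 + 0.019 = 0.040806.
u_3 = 0.040806 × 0.742 + 0.019 = 0.049278.
u_4 = 0.049278 × 0.742 + 0.019 = 0.055564.

Unemployment rate after four quarters ≈ 5.56%.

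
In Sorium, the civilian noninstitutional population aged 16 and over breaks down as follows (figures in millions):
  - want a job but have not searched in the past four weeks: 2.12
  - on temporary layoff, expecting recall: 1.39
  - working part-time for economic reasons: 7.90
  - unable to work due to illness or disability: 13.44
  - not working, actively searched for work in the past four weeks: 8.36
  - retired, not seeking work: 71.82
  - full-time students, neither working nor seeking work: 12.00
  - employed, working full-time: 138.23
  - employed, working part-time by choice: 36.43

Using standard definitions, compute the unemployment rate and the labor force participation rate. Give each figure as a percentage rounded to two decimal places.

Employed = 7.90 + 138.23 + 36.43 = 182.56 million (anyone who worked, including part-time for economic reasons, counts as employed).
Unemployed = 1.39 + 8.36 = 9.75 million (jobless and actively searching, or on temporary layoff).
Labor force = 182.56 + 9.75 = 192.31 million.
Not in labor force = 2.12 + 13.44 + 71.82 + 12.00 = 99.38 million (those not working and not actively searching are outside the labor force — including those who want a job but have given up searching).
Civilian working-age population = 192.31 + 99.38 = 291.69 million.
Unemployment rate = 9.75 / 192.31 = 5.07%.
Labor force participation rate = 192.31 / 291.69 = 65.93%.

Unemployment rate ≈ 5.07%; labor force participation rate ≈ 65.93%.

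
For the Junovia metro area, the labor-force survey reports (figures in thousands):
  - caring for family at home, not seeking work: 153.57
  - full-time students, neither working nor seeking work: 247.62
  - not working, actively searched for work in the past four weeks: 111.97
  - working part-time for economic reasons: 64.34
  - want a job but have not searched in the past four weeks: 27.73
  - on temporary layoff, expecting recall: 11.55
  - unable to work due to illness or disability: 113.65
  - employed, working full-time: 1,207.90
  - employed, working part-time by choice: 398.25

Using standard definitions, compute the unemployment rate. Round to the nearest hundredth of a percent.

Unemployment rate ≈ 6.89%.

Employed = 64.34 + 1,207.90 + 398.25 = 1,670.49 thousand (anyone who worked, including part-time for economic reasons, counts as employed).
Unemployed = 111.97 + 11.55 = 123.52 thousand (jobless and actively searching, or on temporary layoff).
Labor force = 1,670.49 + 123.52 = 1,794.01 thousand.
Unemployment rate = 123.52 / 1,794.01 = 6.89%.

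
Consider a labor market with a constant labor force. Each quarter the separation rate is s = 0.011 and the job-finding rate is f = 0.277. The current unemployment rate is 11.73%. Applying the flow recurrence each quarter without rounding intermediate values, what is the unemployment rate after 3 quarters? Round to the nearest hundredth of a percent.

With a fixed labor force, u_{t+1} = u_t + s·(1−u_t) − f·u_t = u_t·(1−s−f) + s.
Here 1−s−f = 0.712 and s = 0.011.
u_1 = 0.117300 × 0.712 + 0.011 = 0.094518.
u_2 = 0.094518 × 0.712 + 0.011 = 0.078297.
u_3 = 0.078297 × 0.712 + 0.011 = 0.066747.

Unemployment rate after three quarters ≈ 6.67%.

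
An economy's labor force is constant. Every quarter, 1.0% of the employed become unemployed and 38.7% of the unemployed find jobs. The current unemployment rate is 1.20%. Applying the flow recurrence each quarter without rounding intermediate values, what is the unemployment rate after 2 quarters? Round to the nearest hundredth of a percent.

Unemployment rate after two quarters ≈ 2.04%.

With a fixed labor force, u_{t+1} = u_t + s·(1−u_t) − f·u_t = u_t·(1−s−f) + s.
Here 1−s−f = 0.603 and s = 0.010.
u_1 = 0.012000 × 0.603 + 0.010 = 0.017236.
u_2 = 0.017236 × 0.603 + 0.010 = 0.020393.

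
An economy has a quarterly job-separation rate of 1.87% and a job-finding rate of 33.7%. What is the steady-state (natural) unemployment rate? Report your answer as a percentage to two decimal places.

Steady-state unemployment rate ≈ 5.26%.

At steady state the flows balance: s·E = f·U, so U/(E+U) = s/(s+f).
u* = 1.87 / (1.87 + 33.7) = 1.87 / 35.57 = 5.26%.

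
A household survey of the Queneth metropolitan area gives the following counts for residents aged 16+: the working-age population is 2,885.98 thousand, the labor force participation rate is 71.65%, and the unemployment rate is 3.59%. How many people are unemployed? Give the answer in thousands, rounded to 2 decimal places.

About 74.23 thousand are unemployed.

Labor force = 0.7165 × 2,885.98 = 2,067.80 thousand.
Unemployed = 0.0359 × 2,067.80 ≈ 74.23 thousand.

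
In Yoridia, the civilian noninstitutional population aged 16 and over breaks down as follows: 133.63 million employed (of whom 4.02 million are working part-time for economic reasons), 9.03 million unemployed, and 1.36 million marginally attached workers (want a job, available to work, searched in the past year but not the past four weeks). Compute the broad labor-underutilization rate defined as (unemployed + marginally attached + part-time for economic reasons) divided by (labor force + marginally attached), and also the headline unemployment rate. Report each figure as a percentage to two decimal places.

Broad underutilization rate ≈ 10.01%; headline unemployment rate ≈ 6.33%.

Labor force = 133.63 + 9.03 = 142.66 million.
Numerator = 9.03 + 1.36 + 4.02 = 14.41 million.
Denominator = 142.66 + 1.36 = 144.02 million.
Broad rate = 14.41 / 144.02 = 10.01%.
Headline unemployment rate = 9.03 / 142.66 = 6.33%.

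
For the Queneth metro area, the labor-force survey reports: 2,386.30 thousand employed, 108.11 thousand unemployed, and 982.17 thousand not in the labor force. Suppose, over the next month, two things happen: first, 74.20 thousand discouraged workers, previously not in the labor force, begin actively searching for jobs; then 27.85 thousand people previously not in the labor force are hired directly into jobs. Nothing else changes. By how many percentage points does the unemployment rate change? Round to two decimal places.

The unemployment rate changes by +2.69 percentage points.

Initially, labor force = 2,386.30 + 108.11 = 2,494.41 thousand, so u = 108.11/2,494.41 = 4.33%.
After the first change, unemployed and labor force both rise by 74.20 → E = 2,386.30, U = 182.31, labor force = 2,568.61 thousand.
After the second change, employed and labor force both rise by 27.85; unemployed unchanged → E = 2,414.15, U = 182.31, labor force = 2,596.46 thousand.
New unemployment rate = 182.31 / 2,596.46 = 7.02%.
Change = 7.02% − 4.33% = +2.69 percentage points.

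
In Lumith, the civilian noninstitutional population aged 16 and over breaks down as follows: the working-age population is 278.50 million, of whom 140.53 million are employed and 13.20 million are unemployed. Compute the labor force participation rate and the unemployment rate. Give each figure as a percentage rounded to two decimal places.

Labor force participation rate ≈ 55.20%; unemployment rate ≈ 8.59%.

Labor force = employed + unemployed = 140.53 + 13.20 = 153.73 million.
Unemployment rate = 13.20 / 153.73 = 8.59%.
Labor force participation rate = 153.73 / 278.50 = 55.20%.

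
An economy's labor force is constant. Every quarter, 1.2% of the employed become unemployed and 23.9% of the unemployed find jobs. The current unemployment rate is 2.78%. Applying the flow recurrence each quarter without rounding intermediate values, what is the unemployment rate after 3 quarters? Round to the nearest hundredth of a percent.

Unemployment rate after three quarters ≈ 3.94%.

With a fixed labor force, u_{t+1} = u_t + s·(1−u_t) − f·u_t = u_t·(1−s−f) + s.
Here 1−s−f = 0.749 and s = 0.012.
u_1 = 0.027800 × 0.749 + 0.012 = 0.032822.
u_2 = 0.032822 × 0.749 + 0.012 = 0.036584.
u_3 = 0.036584 × 0.749 + 0.012 = 0.039401.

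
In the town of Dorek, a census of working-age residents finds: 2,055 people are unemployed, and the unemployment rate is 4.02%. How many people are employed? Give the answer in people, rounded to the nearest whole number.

About 49,064 are employed.

Labor force = U / u = 2,055 / 0.0402 ≈ 51,119.
Employed = labor force − unemployed = 51,119 − 2,055 = 49,064.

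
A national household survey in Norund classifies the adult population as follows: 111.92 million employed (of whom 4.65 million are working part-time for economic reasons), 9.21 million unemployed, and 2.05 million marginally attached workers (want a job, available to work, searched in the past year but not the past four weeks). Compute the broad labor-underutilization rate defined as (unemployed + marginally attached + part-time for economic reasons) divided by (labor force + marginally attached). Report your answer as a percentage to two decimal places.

Labor force = 111.92 + 9.21 = 121.13 million.
Numerator = 9.21 + 2.05 + 4.65 = 15.91 million.
Denominator = 121.13 + 2.05 = 123.18 million.
Broad rate = 15.91 / 123.18 = 12.92%.

Broad underutilization rate ≈ 12.92%.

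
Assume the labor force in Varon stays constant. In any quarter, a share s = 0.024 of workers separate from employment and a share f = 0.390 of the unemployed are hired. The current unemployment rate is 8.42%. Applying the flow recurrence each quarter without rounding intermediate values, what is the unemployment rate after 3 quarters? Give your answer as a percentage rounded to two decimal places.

Unemployment rate after three quarters ≈ 6.32%.

With a fixed labor force, u_{t+1} = u_t + s·(1−u_t) − f·u_t = u_t·(1−s−f) + s.
Here 1−s−f = 0.586 and s = 0.024.
u_1 = 0.084200 × 0.586 + 0.024 = 0.073341.
u_2 = 0.073341 × 0.586 + 0.024 = 0.066978.
u_3 = 0.066978 × 0.586 + 0.024 = 0.063249.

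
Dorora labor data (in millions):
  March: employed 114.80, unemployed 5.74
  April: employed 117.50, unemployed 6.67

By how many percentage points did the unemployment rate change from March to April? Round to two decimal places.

March: labor force = 114.80 + 5.74 = 120.54; u = 5.74/120.54 = 4.76%.
April: labor force = 117.50 + 6.67 = 124.17; u = 6.67/124.17 = 5.37%.
Change = 5.37% − 4.76% = +0.61 pp.

The unemployment rate changed by +0.61 percentage points.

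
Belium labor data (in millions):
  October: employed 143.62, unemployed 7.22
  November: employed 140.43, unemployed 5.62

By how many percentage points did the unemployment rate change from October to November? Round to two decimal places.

October: labor force = 143.62 + 7.22 = 150.84; u = 7.22/150.84 = 4.79%.
November: labor force = 140.43 + 5.62 = 146.05; u = 5.62/146.05 = 3.85%.
Change = 3.85% − 4.79% = −0.94 pp.

The unemployment rate changed by −0.94 percentage points.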